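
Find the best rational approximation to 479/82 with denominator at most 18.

Expand x = 479/82 as a continued fraction with the Euclidean algorithm:
  479 = 5*82 + 69, so a_0 = 5.
  82 = 1*69 + 13, so a_1 = 1.
  69 = 5*13 + 4, so a_2 = 5.
  13 = 3*4 + 1, so a_3 = 3.
  4 = 4*1 + 0, so a_4 = 4.
so x = [5; 1, 5, 3, 4].
Convergents (p_i = a_i*p_{i-1} + p_{i-2}, q_i = a_i*q_{i-1} + q_{i-2} with p_{-2}=0, p_{-1}=1, q_{-2}=1, q_{-1}=0), until the denominator exceeds 18:
  i=0: a_0=5, p_0 = 5*1 + 0 = 5, q_0 = 5*0 + 1 = 1.
  i=1: a_1=1, p_1 = 1*5 + 1 = 6, q_1 = 1*1 + 0 = 1.
  i=2: a_2=5, p_2 = 5*6 + 5 = 35, q_2 = 5*1 + 1 = 6.
  i=3: a_3=3, p_3 = 3*35 + 6 = 111, q_3 = 3*6 + 1 = 19.
q_3 = 19 > 18, so the last convergent with denominator <= 18 is p_2/q_2 = 35/6.
The closest fraction with denominator <= 18 is either p_2/q_2 or the intermediate fraction (k*p_2 + p_1)/(k*q_2 + q_1) with the largest k >= 1 whose denominator stays <= 18; these approach x as k grows, and every other convergent or intermediate fraction in range is farther away.
Largest k: floor((18 - q_1)/q_2) = floor((18 - 1)/6) = 2.
That gives (2*35 + 6)/(2*6 + 1) = 76/13.
Compare the errors: |x - 35/6| = |479*6 - 35*82|/(82*6) = 4/492, and |x - 76/13| = |479*13 - 76*82|/(82*13) = 5/1066.
Cross-multiplying, 5*492 = 2460 < 4264 = 4*1066, so 5/1066 is smaller: the intermediate fraction 76/13 is closer to x than 35/6.

76/13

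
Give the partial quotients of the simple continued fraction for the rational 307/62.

Run the Euclidean algorithm on 307 and 62; the successive quotients are the partial quotients a_0, a_1, ... (each step inverts the fractional part left over by the previous one):
  307 = 4*62 + 59, so a_0 = 4.
  62 = 1*59 + 3, so a_1 = 1.
  59 = 19*3 + 2, so a_2 = 19.
  3 = 1*2 + 1, so a_3 = 1.
  2 = 2*1 + 0, so a_4 = 2.
The remainder reaches 0 after 5 divisions, so the expansion has 5 partial quotients, read off in order.

[4; 1, 19, 1, 2]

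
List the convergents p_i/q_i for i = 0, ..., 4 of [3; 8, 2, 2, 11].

3/1, 25/8, 53/17, 131/42, 1494/479

Using the convergent recurrence p_i = a_i*p_{i-1} + p_{i-2}, q_i = a_i*q_{i-1} + q_{i-2} with p_{-2}=0, p_{-1}=1, q_{-2}=1, q_{-1}=0:
  i=0: a_0=3, p_0 = 3*1 + 0 = 3, q_0 = 3*0 + 1 = 1.
  i=1: a_1=8, p_1 = 8*3 + 1 = 25, q_1 = 8*1 + 0 = 8.
  i=2: a_2=2, p_2 = 2*25 + 3 = 53, q_2 = 2*8 + 1 = 17.
  i=3: a_3=2, p_3 = 2*53 + 25 = 131, q_3 = 2*17 + 8 = 42.
  i=4: a_4=11, p_4 = 11*131 + 53 = 1494, q_4 = 11*42 + 17 = 479.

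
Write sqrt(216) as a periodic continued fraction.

Write x_i = (sqrt(216) + m_i)/d_i with (m_0, d_0) = (0, 1). a_0 = floor(sqrt(216)) = 14, since 14^2 = 196 <= 216 < 225 = 15^2.
Iterate m_{i+1} = d_i*a_i - m_i, d_{i+1} = (216 - m_{i+1}^2)/d_i, a_{i+1} = floor((a_0 + m_{i+1})/d_{i+1}):
  m_1 = 1*14 - 0 = 14, d_1 = (216 - 14^2)/1 = 20/1 = 20, a_1 = floor((14 + 14)/20) = 1.
  m_2 = 20*1 - 14 = 6, d_2 = (216 - 6^2)/20 = 180/20 = 9, a_2 = floor((14 + 6)/9) = 2.
  m_3 = 9*2 - 6 = 12, d_3 = (216 - 12^2)/9 = 72/9 = 8, a_3 = floor((14 + 12)/8) = 3.
  m_4 = 8*3 - 12 = 12, d_4 = (216 - 12^2)/8 = 72/8 = 9, a_4 = floor((14 + 12)/9) = 2.
  m_5 = 9*2 - 12 = 6, d_5 = (216 - 6^2)/9 = 180/9 = 20, a_5 = floor((14 + 6)/20) = 1.
  m_6 = 20*1 - 6 = 14, d_6 = (216 - 14^2)/20 = 20/20 = 1, a_6 = floor((14 + 14)/1) = 28.
  m_7 = 1*28 - 14 = 14, d_7 = (216 - 14^2)/1 = 20/1 = 20: (m_7, d_7) = (m_1, d_1) = (14, 20), so from here the quotients repeat a_1, ..., a_6; the period length is 6.
Hence the expansion of sqrt(216) is a_0 = 14 followed by the repeating block 1, 2, 3, 2, 1, 28 (period 6).

[14; (1, 2, 3, 2, 1, 28)]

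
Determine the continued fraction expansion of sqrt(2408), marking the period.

Write x_i = (sqrt(2408) + m_i)/d_i with (m_0, d_0) = (0, 1). a_0 = floor(sqrt(2408)) = 49, since 49^2 = 2401 <= 2408 < 2500 = 50^2.
Iterate m_{i+1} = d_i*a_i - m_i, d_{i+1} = (2408 - m_{i+1}^2)/d_i, a_{i+1} = floor((a_0 + m_{i+1})/d_{i+1}):
  m_1 = 1*49 - 0 = 49, d_1 = (2408 - 49^2)/1 = 7/1 = 7, a_1 = floor((49 + 49)/7) = 14.
  m_2 = 7*14 - 49 = 49, d_2 = (2408 - 49^2)/7 = 7/7 = 1, a_2 = floor((49 + 49)/1) = 98.
  m_3 = 1*98 - 49 = 49, d_3 = (2408 - 49^2)/1 = 7/1 = 7: (m_3, d_3) = (m_1, d_1) = (49, 7), so from here the quotients repeat a_1, a_2; the period length is 2.
Hence the expansion of sqrt(2408) is a_0 = 49 followed by the repeating block 14, 98 (period 2).

[49; (14, 98)]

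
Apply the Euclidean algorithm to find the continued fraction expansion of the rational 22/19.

Run the Euclidean algorithm on 22 and 19; the successive quotients are the partial quotients a_0, a_1, ... (each step inverts the fractional part left over by the previous one):
  22 = 1*19 + 3, so a_0 = 1.
  19 = 6*3 + 1, so a_1 = 6.
  3 = 3*1 + 0, so a_2 = 3.
The remainder reaches 0 after 3 divisions, so the expansion has 3 partial quotients, read off in order.

[1; 6, 3]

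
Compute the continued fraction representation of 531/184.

Run the Euclidean algorithm on 531 and 184; the successive quotients are the partial quotients a_0, a_1, ... (each step inverts the fractional part left over by the previous one):
  531 = 2*184 + 163, so a_0 = 2.
  184 = 1*163 + 21, so a_1 = 1.
  163 = 7*21 + 16, so a_2 = 7.
  21 = 1*16 + 5, so a_3 = 1.
  16 = 3*5 + 1, so a_4 = 3.
  5 = 5*1 + 0, so a_5 = 5.
The remainder reaches 0 after 6 divisions, so the expansion has 6 partial quotients, read off in order.

[2; 1, 7, 1, 3, 5]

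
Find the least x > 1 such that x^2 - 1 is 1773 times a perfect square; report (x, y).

(x, y) = (308897, 7336)

First expand sqrt(1773) as a continued fraction. With x_i = (sqrt(1773) + m_i)/d_i and (m_0, d_0) = (0, 1): a_0 = floor(sqrt(1773)) = 42, since 42^2 = 1764 <= 1773 < 1849 = 43^2.
Iterate m_{i+1} = d_i*a_i - m_i, d_{i+1} = (1773 - m_{i+1}^2)/d_i, a_{i+1} = floor((a_0 + m_{i+1})/d_{i+1}):
  m_1 = 1*42 - 0 = 42, d_1 = (1773 - 42^2)/1 = 9/1 = 9, a_1 = floor((42 + 42)/9) = 9.
  m_2 = 9*9 - 42 = 39, d_2 = (1773 - 39^2)/9 = 252/9 = 28, a_2 = floor((42 + 39)/28) = 2.
  m_3 = 28*2 - 39 = 17, d_3 = (1773 - 17^2)/28 = 1484/28 = 53, a_3 = floor((42 + 17)/53) = 1.
  m_4 = 53*1 - 17 = 36, d_4 = (1773 - 36^2)/53 = 477/53 = 9, a_4 = floor((42 + 36)/9) = 8.
  m_5 = 9*8 - 36 = 36, d_5 = (1773 - 36^2)/9 = 477/9 = 53, a_5 = floor((42 + 36)/53) = 1.
  m_6 = 53*1 - 36 = 17, d_6 = (1773 - 17^2)/53 = 1484/53 = 28, a_6 = floor((42 + 17)/28) = 2.
  m_7 = 28*2 - 17 = 39, d_7 = (1773 - 39^2)/28 = 252/28 = 9, a_7 = floor((42 + 39)/9) = 9.
  m_8 = 9*9 - 39 = 42, d_8 = (1773 - 42^2)/9 = 9/9 = 1, a_8 = floor((42 + 42)/1) = 84.
  m_9 = 1*84 - 42 = 42, d_9 = (1773 - 42^2)/1 = 9/1 = 9: (m_9, d_9) = (m_1, d_1) = (42, 9), so from here the quotients repeat a_1, ..., a_8; the period length is 8.
So sqrt(1773) = [42; (9, 2, 1, 8, 1, 2, 9, 84)] with period length k = 8.
k is even, so the fundamental solution of x^2 - 1773y^2 = 1 is (p_{k-1}, q_{k-1}) = (p_7, q_7); compute convergents through index 7.
Convergents (p_i = a_i*p_{i-1} + p_{i-2}, q_i = a_i*q_{i-1} + q_{i-2} with p_{-2}=0, p_{-1}=1, q_{-2}=1, q_{-1}=0):
  i=0: a_0=42, p_0 = 42*1 + 0 = 42, q_0 = 42*0 + 1 = 1.
  i=1: a_1=9, p_1 = 9*42 + 1 = 379, q_1 = 9*1 + 0 = 9.
  i=2: a_2=2, p_2 = 2*379 + 42 = 800, q_2 = 2*9 + 1 = 19.
  i=3: a_3=1, p_3 = 1*800 + 379 = 1179, q_3 = 1*19 + 9 = 28.
  i=4: a_4=8, p_4 = 8*1179 + 800 = 10232, q_4 = 8*28 + 19 = 243.
  i=5: a_5=1, p_5 = 1*10232 + 1179 = 11411, q_5 = 1*243 + 28 = 271.
  i=6: a_6=2, p_6 = 2*11411 + 10232 = 33054, q_6 = 2*271 + 243 = 785.
  i=7: a_7=9, p_7 = 9*33054 + 11411 = 308897, q_7 = 9*785 + 271 = 7336.
Check: 308897^2 - 1773*7336^2 = 95417356609 - 95417356608 = 1, so (x, y) = (308897, 7336) solves the equation, and by the theorem it is the least positive solution.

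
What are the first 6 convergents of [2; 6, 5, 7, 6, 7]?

Using the convergent recurrence p_i = a_i*p_{i-1} + p_{i-2}, q_i = a_i*q_{i-1} + q_{i-2} with p_{-2}=0, p_{-1}=1, q_{-2}=1, q_{-1}=0:
  i=0: a_0=2, p_0 = 2*1 + 0 = 2, q_0 = 2*0 + 1 = 1.
  i=1: a_1=6, p_1 = 6*2 + 1 = 13, q_1 = 6*1 + 0 = 6.
  i=2: a_2=5, p_2 = 5*13 + 2 = 67, q_2 = 5*6 + 1 = 31.
  i=3: a_3=7, p_3 = 7*67 + 13 = 482, q_3 = 7*31 + 6 = 223.
  i=4: a_4=6, p_4 = 6*482 + 67 = 2959, q_4 = 6*223 + 31 = 1369.
  i=5: a_5=7, p_5 = 7*2959 + 482 = 21195, q_5 = 7*1369 + 223 = 9806.

2/1, 13/6, 67/31, 482/223, 2959/1369, 21195/9806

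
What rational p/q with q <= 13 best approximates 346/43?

Expand x = 346/43 as a continued fraction with the Euclidean algorithm:
  346 = 8*43 + 2, so a_0 = 8.
  43 = 21*2 + 1, so a_1 = 21.
  2 = 2*1 + 0, so a_2 = 2.
so x = [8; 21, 2].
Convergents (p_i = a_i*p_{i-1} + p_{i-2}, q_i = a_i*q_{i-1} + q_{i-2} with p_{-2}=0, p_{-1}=1, q_{-2}=1, q_{-1}=0), until the denominator exceeds 13:
  i=0: a_0=8, p_0 = 8*1 + 0 = 8, q_0 = 8*0 + 1 = 1.
  i=1: a_1=21, p_1 = 21*8 + 1 = 169, q_1 = 21*1 + 0 = 21.
q_1 = 21 > 13, so the last convergent with denominator <= 13 is p_0/q_0 = 8/1.
The closest fraction with denominator <= 13 is either p_0/q_0 or the intermediate fraction (k*p_0 + p_{-1})/(k*q_0 + q_{-1}) with the largest k >= 1 whose denominator stays <= 13; these approach x as k grows, and every other convergent or intermediate fraction in range is farther away.
Largest k: floor((13 - q_{-1})/q_0) = floor((13 - 0)/1) = 13 (using the seeds p_{-1} = 1, q_{-1} = 0).
That gives (13*8 + 1)/(13*1 + 0) = 105/13.
Compare the errors: |x - 8/1| = |346*1 - 8*43|/(43*1) = 2/43, and |x - 105/13| = |346*13 - 105*43|/(43*13) = 17/559.
Cross-multiplying, 17*43 = 731 < 1118 = 2*559, so 17/559 is smaller: the intermediate fraction 105/13 is closer to x than 8/1.

105/13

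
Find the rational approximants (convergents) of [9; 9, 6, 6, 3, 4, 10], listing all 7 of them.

9/1, 82/9, 501/55, 3088/339, 9765/1072, 42148/4627, 431245/47342

Using the convergent recurrence p_i = a_i*p_{i-1} + p_{i-2}, q_i = a_i*q_{i-1} + q_{i-2} with p_{-2}=0, p_{-1}=1, q_{-2}=1, q_{-1}=0:
  i=0: a_0=9, p_0 = 9*1 + 0 = 9, q_0 = 9*0 + 1 = 1.
  i=1: a_1=9, p_1 = 9*9 + 1 = 82, q_1 = 9*1 + 0 = 9.
  i=2: a_2=6, p_2 = 6*82 + 9 = 501, q_2 = 6*9 + 1 = 55.
  i=3: a_3=6, p_3 = 6*501 + 82 = 3088, q_3 = 6*55 + 9 = 339.
  i=4: a_4=3, p_4 = 3*3088 + 501 = 9765, q_4 = 3*339 + 55 = 1072.
  i=5: a_5=4, p_5 = 4*9765 + 3088 = 42148, q_5 = 4*1072 + 339 = 4627.
  i=6: a_6=10, p_6 = 10*42148 + 9765 = 431245, q_6 = 10*4627 + 1072 = 47342.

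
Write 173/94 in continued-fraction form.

Run the Euclidean algorithm on 173 and 94; the successive quotients are the partial quotients a_0, a_1, ... (each step inverts the fractional part left over by the previous one):
  173 = 1*94 + 79, so a_0 = 1.
  94 = 1*79 + 15, so a_1 = 1.
  79 = 5*15 + 4, so a_2 = 5.
  15 = 3*4 + 3, so a_3 = 3.
  4 = 1*3 + 1, so a_4 = 1.
  3 = 3*1 + 0, so a_5 = 3.
The remainder reaches 0 after 6 divisions, so the expansion has 6 partial quotients, read off in order.

[1; 1, 5, 3, 1, 3]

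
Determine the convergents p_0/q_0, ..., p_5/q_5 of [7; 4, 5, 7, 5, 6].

7/1, 29/4, 152/21, 1093/151, 5617/776, 34795/4807

Using the convergent recurrence p_i = a_i*p_{i-1} + p_{i-2}, q_i = a_i*q_{i-1} + q_{i-2} with p_{-2}=0, p_{-1}=1, q_{-2}=1, q_{-1}=0:
  i=0: a_0=7, p_0 = 7*1 + 0 = 7, q_0 = 7*0 + 1 = 1.
  i=1: a_1=4, p_1 = 4*7 + 1 = 29, q_1 = 4*1 + 0 = 4.
  i=2: a_2=5, p_2 = 5*29 + 7 = 152, q_2 = 5*4 + 1 = 21.
  i=3: a_3=7, p_3 = 7*152 + 29 = 1093, q_3 = 7*21 + 4 = 151.
  i=4: a_4=5, p_4 = 5*1093 + 152 = 5617, q_4 = 5*151 + 21 = 776.
  i=5: a_5=6, p_5 = 6*5617 + 1093 = 34795, q_5 = 6*776 + 151 = 4807.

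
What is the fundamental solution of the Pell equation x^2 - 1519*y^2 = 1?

(x, y) = (1520, 39)

First expand sqrt(1519) as a continued fraction. With x_i = (sqrt(1519) + m_i)/d_i and (m_0, d_0) = (0, 1): a_0 = floor(sqrt(1519)) = 38, since 38^2 = 1444 <= 1519 < 1521 = 39^2.
Iterate m_{i+1} = d_i*a_i - m_i, d_{i+1} = (1519 - m_{i+1}^2)/d_i, a_{i+1} = floor((a_0 + m_{i+1})/d_{i+1}):
  m_1 = 1*38 - 0 = 38, d_1 = (1519 - 38^2)/1 = 75/1 = 75, a_1 = floor((38 + 38)/75) = 1.
  m_2 = 75*1 - 38 = 37, d_2 = (1519 - 37^2)/75 = 150/75 = 2, a_2 = floor((38 + 37)/2) = 37.
  m_3 = 2*37 - 37 = 37, d_3 = (1519 - 37^2)/2 = 150/2 = 75, a_3 = floor((38 + 37)/75) = 1.
  m_4 = 75*1 - 37 = 38, d_4 = (1519 - 38^2)/75 = 75/75 = 1, a_4 = floor((38 + 38)/1) = 76.
  m_5 = 1*76 - 38 = 38, d_5 = (1519 - 38^2)/1 = 75/1 = 75: (m_5, d_5) = (m_1, d_1) = (38, 75), so from here the quotients repeat a_1, ..., a_4; the period length is 4.
So sqrt(1519) = [38; (1, 37, 1, 76)] with period length k = 4.
k is even, so the fundamental solution of x^2 - 1519y^2 = 1 is (p_{k-1}, q_{k-1}) = (p_3, q_3); compute convergents through index 3.
Convergents (p_i = a_i*p_{i-1} + p_{i-2}, q_i = a_i*q_{i-1} + q_{i-2} with p_{-2}=0, p_{-1}=1, q_{-2}=1, q_{-1}=0):
  i=0: a_0=38, p_0 = 38*1 + 0 = 38, q_0 = 38*0 + 1 = 1.
  i=1: a_1=1, p_1 = 1*38 + 1 = 39, q_1 = 1*1 + 0 = 1.
  i=2: a_2=37, p_2 = 37*39 + 38 = 1481, q_2 = 37*1 + 1 = 38.
  i=3: a_3=1, p_3 = 1*1481 + 39 = 1520, q_3 = 1*38 + 1 = 39.
Check: 1520^2 - 1519*39^2 = 2310400 - 2310399 = 1, so (x, y) = (1520, 39) solves the equation, and by the theorem it is the least positive solution.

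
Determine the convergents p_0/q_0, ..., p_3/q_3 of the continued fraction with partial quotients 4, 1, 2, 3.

Using the convergent recurrence p_i = a_i*p_{i-1} + p_{i-2}, q_i = a_i*q_{i-1} + q_{i-2} with p_{-2}=0, p_{-1}=1, q_{-2}=1, q_{-1}=0:
  i=0: a_0=4, p_0 = 4*1 + 0 = 4, q_0 = 4*0 + 1 = 1.
  i=1: a_1=1, p_1 = 1*4 + 1 = 5, q_1 = 1*1 + 0 = 1.
  i=2: a_2=2, p_2 = 2*5 + 4 = 14, q_2 = 2*1 + 1 = 3.
  i=3: a_3=3, p_3 = 3*14 + 5 = 47, q_3 = 3*3 + 1 = 10.

4/1, 5/1, 14/3, 47/10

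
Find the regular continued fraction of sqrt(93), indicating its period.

[9; (1, 1, 1, 4, 6, 4, 1, 1, 1, 18)]

Write x_i = (sqrt(93) + m_i)/d_i with (m_0, d_0) = (0, 1). a_0 = floor(sqrt(93)) = 9, since 9^2 = 81 <= 93 < 100 = 10^2.
Iterate m_{i+1} = d_i*a_i - m_i, d_{i+1} = (93 - m_{i+1}^2)/d_i, a_{i+1} = floor((a_0 + m_{i+1})/d_{i+1}):
  m_1 = 1*9 - 0 = 9, d_1 = (93 - 9^2)/1 = 12/1 = 12, a_1 = floor((9 + 9)/12) = 1.
  m_2 = 12*1 - 9 = 3, d_2 = (93 - 3^2)/12 = 84/12 = 7, a_2 = floor((9 + 3)/7) = 1.
  m_3 = 7*1 - 3 = 4, d_3 = (93 - 4^2)/7 = 77/7 = 11, a_3 = floor((9 + 4)/11) = 1.
  m_4 = 11*1 - 4 = 7, d_4 = (93 - 7^2)/11 = 44/11 = 4, a_4 = floor((9 + 7)/4) = 4.
  m_5 = 4*4 - 7 = 9, d_5 = (93 - 9^2)/4 = 12/4 = 3, a_5 = floor((9 + 9)/3) = 6.
  m_6 = 3*6 - 9 = 9, d_6 = (93 - 9^2)/3 = 12/3 = 4, a_6 = floor((9 + 9)/4) = 4.
  m_7 = 4*4 - 9 = 7, d_7 = (93 - 7^2)/4 = 44/4 = 11, a_7 = floor((9 + 7)/11) = 1.
  m_8 = 11*1 - 7 = 4, d_8 = (93 - 4^2)/11 = 77/11 = 7, a_8 = floor((9 + 4)/7) = 1.
  m_9 = 7*1 - 4 = 3, d_9 = (93 - 3^2)/7 = 84/7 = 12, a_9 = floor((9 + 3)/12) = 1.
  m_10 = 12*1 - 3 = 9, d_10 = (93 - 9^2)/12 = 12/12 = 1, a_10 = floor((9 + 9)/1) = 18.
  m_11 = 1*18 - 9 = 9, d_11 = (93 - 9^2)/1 = 12/1 = 12: (m_11, d_11) = (m_1, d_1) = (9, 12), so from here the quotients repeat a_1, ..., a_10; the period length is 10.
Hence the expansion of sqrt(93) is a_0 = 9 followed by the repeating block 1, 1, 1, 4, 6, 4, 1, 1, 1, 18 (period 10).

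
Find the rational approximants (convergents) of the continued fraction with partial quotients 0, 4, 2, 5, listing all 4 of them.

0/1, 1/4, 2/9, 11/49

Using the convergent recurrence p_i = a_i*p_{i-1} + p_{i-2}, q_i = a_i*q_{i-1} + q_{i-2} with p_{-2}=0, p_{-1}=1, q_{-2}=1, q_{-1}=0:
  i=0: a_0=0, p_0 = 0*1 + 0 = 0, q_0 = 0*0 + 1 = 1.
  i=1: a_1=4, p_1 = 4*0 + 1 = 1, q_1 = 4*1 + 0 = 4.
  i=2: a_2=2, p_2 = 2*1 + 0 = 2, q_2 = 2*4 + 1 = 9.
  i=3: a_3=5, p_3 = 5*2 + 1 = 11, q_3 = 5*9 + 4 = 49.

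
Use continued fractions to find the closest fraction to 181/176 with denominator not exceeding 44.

Expand x = 181/176 as a continued fraction with the Euclidean algorithm:
  181 = 1*176 + 5, so a_0 = 1.
  176 = 35*5 + 1, so a_1 = 35.
  5 = 5*1 + 0, so a_2 = 5.
so x = [1; 35, 5].
Convergents (p_i = a_i*p_{i-1} + p_{i-2}, q_i = a_i*q_{i-1} + q_{i-2} with p_{-2}=0, p_{-1}=1, q_{-2}=1, q_{-1}=0), until the denominator exceeds 44:
  i=0: a_0=1, p_0 = 1*1 + 0 = 1, q_0 = 1*0 + 1 = 1.
  i=1: a_1=35, p_1 = 35*1 + 1 = 36, q_1 = 35*1 + 0 = 35.
  i=2: a_2=5, p_2 = 5*36 + 1 = 181, q_2 = 5*35 + 1 = 176.
q_2 = 176 > 44, so the last convergent with denominator <= 44 is p_1/q_1 = 36/35.
The closest fraction with denominator <= 44 is either p_1/q_1 or the intermediate fraction (k*p_1 + p_0)/(k*q_1 + q_0) with the largest k >= 1 whose denominator stays <= 44; these approach x as k grows, and every other convergent or intermediate fraction in range is farther away.
Largest k: floor((44 - q_0)/q_1) = floor((44 - 1)/35) = 1.
That gives (1*36 + 1)/(1*35 + 1) = 37/36.
Compare the errors: |x - 36/35| = |181*35 - 36*176|/(176*35) = 1/6160, and |x - 37/36| = |181*36 - 37*176|/(176*36) = 4/6336.
Cross-multiplying, 1*6336 = 6336 < 24640 = 4*6160, so 1/6160 is smaller: the convergent 36/35 is closer to x than 37/36.

36/35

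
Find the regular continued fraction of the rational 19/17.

[1; 8, 2]

Run the Euclidean algorithm on 19 and 17; the successive quotients are the partial quotients a_0, a_1, ... (each step inverts the fractional part left over by the previous one):
  19 = 1*17 + 2, so a_0 = 1.
  17 = 8*2 + 1, so a_1 = 8.
  2 = 2*1 + 0, so a_2 = 2.
The remainder reaches 0 after 3 divisions, so the expansion has 3 partial quotients, read off in order.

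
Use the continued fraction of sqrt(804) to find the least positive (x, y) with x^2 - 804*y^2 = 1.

First expand sqrt(804) as a continued fraction. With x_i = (sqrt(804) + m_i)/d_i and (m_0, d_0) = (0, 1): a_0 = floor(sqrt(804)) = 28, since 28^2 = 784 <= 804 < 841 = 29^2.
Iterate m_{i+1} = d_i*a_i - m_i, d_{i+1} = (804 - m_{i+1}^2)/d_i, a_{i+1} = floor((a_0 + m_{i+1})/d_{i+1}):
  m_1 = 1*28 - 0 = 28, d_1 = (804 - 28^2)/1 = 20/1 = 20, a_1 = floor((28 + 28)/20) = 2.
  m_2 = 20*2 - 28 = 12, d_2 = (804 - 12^2)/20 = 660/20 = 33, a_2 = floor((28 + 12)/33) = 1.
  m_3 = 33*1 - 12 = 21, d_3 = (804 - 21^2)/33 = 363/33 = 11, a_3 = floor((28 + 21)/11) = 4.
  m_4 = 11*4 - 21 = 23, d_4 = (804 - 23^2)/11 = 275/11 = 25, a_4 = floor((28 + 23)/25) = 2.
  m_5 = 25*2 - 23 = 27, d_5 = (804 - 27^2)/25 = 75/25 = 3, a_5 = floor((28 + 27)/3) = 18.
  m_6 = 3*18 - 27 = 27, d_6 = (804 - 27^2)/3 = 75/3 = 25, a_6 = floor((28 + 27)/25) = 2.
  m_7 = 25*2 - 27 = 23, d_7 = (804 - 23^2)/25 = 275/25 = 11, a_7 = floor((28 + 23)/11) = 4.
  m_8 = 11*4 - 23 = 21, d_8 = (804 - 21^2)/11 = 363/11 = 33, a_8 = floor((28 + 21)/33) = 1.
  m_9 = 33*1 - 21 = 12, d_9 = (804 - 12^2)/33 = 660/33 = 20, a_9 = floor((28 + 12)/20) = 2.
  m_10 = 20*2 - 12 = 28, d_10 = (804 - 28^2)/20 = 20/20 = 1, a_10 = floor((28 + 28)/1) = 56.
  m_11 = 1*56 - 28 = 28, d_11 = (804 - 28^2)/1 = 20/1 = 20: (m_11, d_11) = (m_1, d_1) = (28, 20), so from here the quotients repeat a_1, ..., a_10; the period length is 10.
So sqrt(804) = [28; (2, 1, 4, 2, 18, 2, 4, 1, 2, 56)] with period length k = 10.
k is even, so the fundamental solution of x^2 - 804y^2 = 1 is (p_{k-1}, q_{k-1}) = (p_9, q_9); compute convergents through index 9.
Convergents (p_i = a_i*p_{i-1} + p_{i-2}, q_i = a_i*q_{i-1} + q_{i-2} with p_{-2}=0, p_{-1}=1, q_{-2}=1, q_{-1}=0):
  i=0: a_0=28, p_0 = 28*1 + 0 = 28, q_0 = 28*0 + 1 = 1.
  i=1: a_1=2, p_1 = 2*28 + 1 = 57, q_1 = 2*1 + 0 = 2.
  i=2: a_2=1, p_2 = 1*57 + 28 = 85, q_2 = 1*2 + 1 = 3.
  i=3: a_3=4, p_3 = 4*85 + 57 = 397, q_3 = 4*3 + 2 = 14.
  i=4: a_4=2, p_4 = 2*397 + 85 = 879, q_4 = 2*14 + 3 = 31.
  i=5: a_5=18, p_5 = 18*879 + 397 = 16219, q_5 = 18*31 + 14 = 572.
  i=6: a_6=2, p_6 = 2*16219 + 879 = 33317, q_6 = 2*572 + 31 = 1175.
  i=7: a_7=4, p_7 = 4*33317 + 16219 = 149487, q_7 = 4*1175 + 572 = 5272.
  i=8: a_8=1, p_8 = 1*149487 + 33317 = 182804, q_8 = 1*5272 + 1175 = 6447.
  i=9: a_9=2, p_9 = 2*182804 + 149487 = 515095, q_9 = 2*6447 + 5272 = 18166.
Check: 515095^2 - 804*18166^2 = 265322859025 - 265322859024 = 1, so (x, y) = (515095, 18166) solves the equation, and by the theorem it is the least positive solution.

(x, y) = (515095, 18166)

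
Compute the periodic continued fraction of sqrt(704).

Write x_i = (sqrt(704) + m_i)/d_i with (m_0, d_0) = (0, 1). a_0 = floor(sqrt(704)) = 26, since 26^2 = 676 <= 704 < 729 = 27^2.
Iterate m_{i+1} = d_i*a_i - m_i, d_{i+1} = (704 - m_{i+1}^2)/d_i, a_{i+1} = floor((a_0 + m_{i+1})/d_{i+1}):
  m_1 = 1*26 - 0 = 26, d_1 = (704 - 26^2)/1 = 28/1 = 28, a_1 = floor((26 + 26)/28) = 1.
  m_2 = 28*1 - 26 = 2, d_2 = (704 - 2^2)/28 = 700/28 = 25, a_2 = floor((26 + 2)/25) = 1.
  m_3 = 25*1 - 2 = 23, d_3 = (704 - 23^2)/25 = 175/25 = 7, a_3 = floor((26 + 23)/7) = 7.
  m_4 = 7*7 - 23 = 26, d_4 = (704 - 26^2)/7 = 28/7 = 4, a_4 = floor((26 + 26)/4) = 13.
  m_5 = 4*13 - 26 = 26, d_5 = (704 - 26^2)/4 = 28/4 = 7, a_5 = floor((26 + 26)/7) = 7.
  m_6 = 7*7 - 26 = 23, d_6 = (704 - 23^2)/7 = 175/7 = 25, a_6 = floor((26 + 23)/25) = 1.
  m_7 = 25*1 - 23 = 2, d_7 = (704 - 2^2)/25 = 700/25 = 28, a_7 = floor((26 + 2)/28) = 1.
  m_8 = 28*1 - 2 = 26, d_8 = (704 - 26^2)/28 = 28/28 = 1, a_8 = floor((26 + 26)/1) = 52.
  m_9 = 1*52 - 26 = 26, d_9 = (704 - 26^2)/1 = 28/1 = 28: (m_9, d_9) = (m_1, d_1) = (26, 28), so from here the quotients repeat a_1, ..., a_8; the period length is 8.
Hence the expansion of sqrt(704) is a_0 = 26 followed by the repeating block 1, 1, 7, 13, 7, 1, 1, 52 (period 8).

[26; (1, 1, 7, 13, 7, 1, 1, 52)]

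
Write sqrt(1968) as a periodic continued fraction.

Write x_i = (sqrt(1968) + m_i)/d_i with (m_0, d_0) = (0, 1). a_0 = floor(sqrt(1968)) = 44, since 44^2 = 1936 <= 1968 < 2025 = 45^2.
Iterate m_{i+1} = d_i*a_i - m_i, d_{i+1} = (1968 - m_{i+1}^2)/d_i, a_{i+1} = floor((a_0 + m_{i+1})/d_{i+1}):
  m_1 = 1*44 - 0 = 44, d_1 = (1968 - 44^2)/1 = 32/1 = 32, a_1 = floor((44 + 44)/32) = 2.
  m_2 = 32*2 - 44 = 20, d_2 = (1968 - 20^2)/32 = 1568/32 = 49, a_2 = floor((44 + 20)/49) = 1.
  m_3 = 49*1 - 20 = 29, d_3 = (1968 - 29^2)/49 = 1127/49 = 23, a_3 = floor((44 + 29)/23) = 3.
  m_4 = 23*3 - 29 = 40, d_4 = (1968 - 40^2)/23 = 368/23 = 16, a_4 = floor((44 + 40)/16) = 5.
  m_5 = 16*5 - 40 = 40, d_5 = (1968 - 40^2)/16 = 368/16 = 23, a_5 = floor((44 + 40)/23) = 3.
  m_6 = 23*3 - 40 = 29, d_6 = (1968 - 29^2)/23 = 1127/23 = 49, a_6 = floor((44 + 29)/49) = 1.
  m_7 = 49*1 - 29 = 20, d_7 = (1968 - 20^2)/49 = 1568/49 = 32, a_7 = floor((44 + 20)/32) = 2.
  m_8 = 32*2 - 20 = 44, d_8 = (1968 - 44^2)/32 = 32/32 = 1, a_8 = floor((44 + 44)/1) = 88.
  m_9 = 1*88 - 44 = 44, d_9 = (1968 - 44^2)/1 = 32/1 = 32: (m_9, d_9) = (m_1, d_1) = (44, 32), so from here the quotients repeat a_1, ..., a_8; the period length is 8.
Hence the expansion of sqrt(1968) is a_0 = 44 followed by the repeating block 2, 1, 3, 5, 3, 1, 2, 88 (period 8).

[44; (2, 1, 3, 5, 3, 1, 2, 88)]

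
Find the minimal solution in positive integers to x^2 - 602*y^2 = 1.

First expand sqrt(602) as a continued fraction. With x_i = (sqrt(602) + m_i)/d_i and (m_0, d_0) = (0, 1): a_0 = floor(sqrt(602)) = 24, since 24^2 = 576 <= 602 < 625 = 25^2.
Iterate m_{i+1} = d_i*a_i - m_i, d_{i+1} = (602 - m_{i+1}^2)/d_i, a_{i+1} = floor((a_0 + m_{i+1})/d_{i+1}):
  m_1 = 1*24 - 0 = 24, d_1 = (602 - 24^2)/1 = 26/1 = 26, a_1 = floor((24 + 24)/26) = 1.
  m_2 = 26*1 - 24 = 2, d_2 = (602 - 2^2)/26 = 598/26 = 23, a_2 = floor((24 + 2)/23) = 1.
  m_3 = 23*1 - 2 = 21, d_3 = (602 - 21^2)/23 = 161/23 = 7, a_3 = floor((24 + 21)/7) = 6.
  m_4 = 7*6 - 21 = 21, d_4 = (602 - 21^2)/7 = 161/7 = 23, a_4 = floor((24 + 21)/23) = 1.
  m_5 = 23*1 - 21 = 2, d_5 = (602 - 2^2)/23 = 598/23 = 26, a_5 = floor((24 + 2)/26) = 1.
  m_6 = 26*1 - 2 = 24, d_6 = (602 - 24^2)/26 = 26/26 = 1, a_6 = floor((24 + 24)/1) = 48.
  m_7 = 1*48 - 24 = 24, d_7 = (602 - 24^2)/1 = 26/1 = 26: (m_7, d_7) = (m_1, d_1) = (24, 26), so from here the quotients repeat a_1, ..., a_6; the period length is 6.
So sqrt(602) = [24; (1, 1, 6, 1, 1, 48)] with period length k = 6.
k is even, so the fundamental solution of x^2 - 602y^2 = 1 is (p_{k-1}, q_{k-1}) = (p_5, q_5); compute convergents through index 5.
Convergents (p_i = a_i*p_{i-1} + p_{i-2}, q_i = a_i*q_{i-1} + q_{i-2} with p_{-2}=0, p_{-1}=1, q_{-2}=1, q_{-1}=0):
  i=0: a_0=24, p_0 = 24*1 + 0 = 24, q_0 = 24*0 + 1 = 1.
  i=1: a_1=1, p_1 = 1*24 + 1 = 25, q_1 = 1*1 + 0 = 1.
  i=2: a_2=1, p_2 = 1*25 + 24 = 49, q_2 = 1*1 + 1 = 2.
  i=3: a_3=6, p_3 = 6*49 + 25 = 319, q_3 = 6*2 + 1 = 13.
  i=4: a_4=1, p_4 = 1*319 + 49 = 368, q_4 = 1*13 + 2 = 15.
  i=5: a_5=1, p_5 = 1*368 + 319 = 687, q_5 = 1*15 + 13 = 28.
Check: 687^2 - 602*28^2 = 471969 - 471968 = 1, so (x, y) = (687, 28) solves the equation, and by the theorem it is the least positive solution.

(x, y) = (687, 28)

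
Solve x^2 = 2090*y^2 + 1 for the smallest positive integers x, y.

First expand sqrt(2090) as a continued fraction. With x_i = (sqrt(2090) + m_i)/d_i and (m_0, d_0) = (0, 1): a_0 = floor(sqrt(2090)) = 45, since 45^2 = 2025 <= 2090 < 2116 = 46^2.
Iterate m_{i+1} = d_i*a_i - m_i, d_{i+1} = (2090 - m_{i+1}^2)/d_i, a_{i+1} = floor((a_0 + m_{i+1})/d_{i+1}):
  m_1 = 1*45 - 0 = 45, d_1 = (2090 - 45^2)/1 = 65/1 = 65, a_1 = floor((45 + 45)/65) = 1.
  m_2 = 65*1 - 45 = 20, d_2 = (2090 - 20^2)/65 = 1690/65 = 26, a_2 = floor((45 + 20)/26) = 2.
  m_3 = 26*2 - 20 = 32, d_3 = (2090 - 32^2)/26 = 1066/26 = 41, a_3 = floor((45 + 32)/41) = 1.
  m_4 = 41*1 - 32 = 9, d_4 = (2090 - 9^2)/41 = 2009/41 = 49, a_4 = floor((45 + 9)/49) = 1.
  m_5 = 49*1 - 9 = 40, d_5 = (2090 - 40^2)/49 = 490/49 = 10, a_5 = floor((45 + 40)/10) = 8.
  m_6 = 10*8 - 40 = 40, d_6 = (2090 - 40^2)/10 = 490/10 = 49, a_6 = floor((45 + 40)/49) = 1.
  m_7 = 49*1 - 40 = 9, d_7 = (2090 - 9^2)/49 = 2009/49 = 41, a_7 = floor((45 + 9)/41) = 1.
  m_8 = 41*1 - 9 = 32, d_8 = (2090 - 32^2)/41 = 1066/41 = 26, a_8 = floor((45 + 32)/26) = 2.
  m_9 = 26*2 - 32 = 20, d_9 = (2090 - 20^2)/26 = 1690/26 = 65, a_9 = floor((45 + 20)/65) = 1.
  m_10 = 65*1 - 20 = 45, d_10 = (2090 - 45^2)/65 = 65/65 = 1, a_10 = floor((45 + 45)/1) = 90.
  m_11 = 1*90 - 45 = 45, d_11 = (2090 - 45^2)/1 = 65/1 = 65: (m_11, d_11) = (m_1, d_1) = (45, 65), so from here the quotients repeat a_1, ..., a_10; the period length is 10.
So sqrt(2090) = [45; (1, 2, 1, 1, 8, 1, 1, 2, 1, 90)] with period length k = 10.
k is even, so the fundamental solution of x^2 - 2090y^2 = 1 is (p_{k-1}, q_{k-1}) = (p_9, q_9); compute convergents through index 9.
Convergents (p_i = a_i*p_{i-1} + p_{i-2}, q_i = a_i*q_{i-1} + q_{i-2} with p_{-2}=0, p_{-1}=1, q_{-2}=1, q_{-1}=0):
  i=0: a_0=45, p_0 = 45*1 + 0 = 45, q_0 = 45*0 + 1 = 1.
  i=1: a_1=1, p_1 = 1*45 + 1 = 46, q_1 = 1*1 + 0 = 1.
  i=2: a_2=2, p_2 = 2*46 + 45 = 137, q_2 = 2*1 + 1 = 3.
  i=3: a_3=1, p_3 = 1*137 + 46 = 183, q_3 = 1*3 + 1 = 4.
  i=4: a_4=1, p_4 = 1*183 + 137 = 320, q_4 = 1*4 + 3 = 7.
  i=5: a_5=8, p_5 = 8*320 + 183 = 2743, q_5 = 8*7 + 4 = 60.
  i=6: a_6=1, p_6 = 1*2743 + 320 = 3063, q_6 = 1*60 + 7 = 67.
  i=7: a_7=1, p_7 = 1*3063 + 2743 = 5806, q_7 = 1*67 + 60 = 127.
  i=8: a_8=2, p_8 = 2*5806 + 3063 = 14675, q_8 = 2*127 + 67 = 321.
  i=9: a_9=1, p_9 = 1*14675 + 5806 = 20481, q_9 = 1*321 + 127 = 448.
Check: 20481^2 - 2090*448^2 = 419471361 - 419471360 = 1, so (x, y) = (20481, 448) solves the equation, and by the theorem it is the least positive solution.

(x, y) = (20481, 448)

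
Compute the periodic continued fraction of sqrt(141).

Write x_i = (sqrt(141) + m_i)/d_i with (m_0, d_0) = (0, 1). a_0 = floor(sqrt(141)) = 11, since 11^2 = 121 <= 141 < 144 = 12^2.
Iterate m_{i+1} = d_i*a_i - m_i, d_{i+1} = (141 - m_{i+1}^2)/d_i, a_{i+1} = floor((a_0 + m_{i+1})/d_{i+1}):
  m_1 = 1*11 - 0 = 11, d_1 = (141 - 11^2)/1 = 20/1 = 20, a_1 = floor((11 + 11)/20) = 1.
  m_2 = 20*1 - 11 = 9, d_2 = (141 - 9^2)/20 = 60/20 = 3, a_2 = floor((11 + 9)/3) = 6.
  m_3 = 3*6 - 9 = 9, d_3 = (141 - 9^2)/3 = 60/3 = 20, a_3 = floor((11 + 9)/20) = 1.
  m_4 = 20*1 - 9 = 11, d_4 = (141 - 11^2)/20 = 20/20 = 1, a_4 = floor((11 + 11)/1) = 22.
  m_5 = 1*22 - 11 = 11, d_5 = (141 - 11^2)/1 = 20/1 = 20: (m_5, d_5) = (m_1, d_1) = (11, 20), so from here the quotients repeat a_1, ..., a_4; the period length is 4.
Hence the expansion of sqrt(141) is a_0 = 11 followed by the repeating block 1, 6, 1, 22 (period 4).

[11; (1, 6, 1, 22)]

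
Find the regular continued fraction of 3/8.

[0; 2, 1, 2]

Run the Euclidean algorithm on 3 and 8; the successive quotients are the partial quotients a_0, a_1, ... (each step inverts the fractional part left over by the previous one):
  3 = 0*8 + 3, so a_0 = 0.
  8 = 2*3 + 2, so a_1 = 2.
  3 = 1*2 + 1, so a_2 = 1.
  2 = 2*1 + 0, so a_3 = 2.
The remainder reaches 0 after 4 divisions, so the expansion has 4 partial quotients, read off in order.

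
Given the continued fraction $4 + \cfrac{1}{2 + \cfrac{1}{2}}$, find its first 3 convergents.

Using the convergent recurrence p_i = a_i*p_{i-1} + p_{i-2}, q_i = a_i*q_{i-1} + q_{i-2} with p_{-2}=0, p_{-1}=1, q_{-2}=1, q_{-1}=0:
  i=0: a_0=4, p_0 = 4*1 + 0 = 4, q_0 = 4*0 + 1 = 1.
  i=1: a_1=2, p_1 = 2*4 + 1 = 9, q_1 = 2*1 + 0 = 2.
  i=2: a_2=2, p_2 = 2*9 + 4 = 22, q_2 = 2*2 + 1 = 5.

4/1, 9/2, 22/5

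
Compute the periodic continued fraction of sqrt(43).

[6; (1, 1, 3, 1, 5, 1, 3, 1, 1, 12)]

Write x_i = (sqrt(43) + m_i)/d_i with (m_0, d_0) = (0, 1). a_0 = floor(sqrt(43)) = 6, since 6^2 = 36 <= 43 < 49 = 7^2.
Iterate m_{i+1} = d_i*a_i - m_i, d_{i+1} = (43 - m_{i+1}^2)/d_i, a_{i+1} = floor((a_0 + m_{i+1})/d_{i+1}):
  m_1 = 1*6 - 0 = 6, d_1 = (43 - 6^2)/1 = 7/1 = 7, a_1 = floor((6 + 6)/7) = 1.
  m_2 = 7*1 - 6 = 1, d_2 = (43 - 1^2)/7 = 42/7 = 6, a_2 = floor((6 + 1)/6) = 1.
  m_3 = 6*1 - 1 = 5, d_3 = (43 - 5^2)/6 = 18/6 = 3, a_3 = floor((6 + 5)/3) = 3.
  m_4 = 3*3 - 5 = 4, d_4 = (43 - 4^2)/3 = 27/3 = 9, a_4 = floor((6 + 4)/9) = 1.
  m_5 = 9*1 - 4 = 5, d_5 = (43 - 5^2)/9 = 18/9 = 2, a_5 = floor((6 + 5)/2) = 5.
  m_6 = 2*5 - 5 = 5, d_6 = (43 - 5^2)/2 = 18/2 = 9, a_6 = floor((6 + 5)/9) = 1.
  m_7 = 9*1 - 5 = 4, d_7 = (43 - 4^2)/9 = 27/9 = 3, a_7 = floor((6 + 4)/3) = 3.
  m_8 = 3*3 - 4 = 5, d_8 = (43 - 5^2)/3 = 18/3 = 6, a_8 = floor((6 + 5)/6) = 1.
  m_9 = 6*1 - 5 = 1, d_9 = (43 - 1^2)/6 = 42/6 = 7, a_9 = floor((6 + 1)/7) = 1.
  m_10 = 7*1 - 1 = 6, d_10 = (43 - 6^2)/7 = 7/7 = 1, a_10 = floor((6 + 6)/1) = 12.
  m_11 = 1*12 - 6 = 6, d_11 = (43 - 6^2)/1 = 7/1 = 7: (m_11, d_11) = (m_1, d_1) = (6, 7), so from here the quotients repeat a_1, ..., a_10; the period length is 10.
Hence the expansion of sqrt(43) is a_0 = 6 followed by the repeating block 1, 1, 3, 1, 5, 1, 3, 1, 1, 12 (period 10).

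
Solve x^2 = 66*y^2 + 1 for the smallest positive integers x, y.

First expand sqrt(66) as a continued fraction. With x_i = (sqrt(66) + m_i)/d_i and (m_0, d_0) = (0, 1): a_0 = floor(sqrt(66)) = 8, since 8^2 = 64 <= 66 < 81 = 9^2.
Iterate m_{i+1} = d_i*a_i - m_i, d_{i+1} = (66 - m_{i+1}^2)/d_i, a_{i+1} = floor((a_0 + m_{i+1})/d_{i+1}):
  m_1 = 1*8 - 0 = 8, d_1 = (66 - 8^2)/1 = 2/1 = 2, a_1 = floor((8 + 8)/2) = 8.
  m_2 = 2*8 - 8 = 8, d_2 = (66 - 8^2)/2 = 2/2 = 1, a_2 = floor((8 + 8)/1) = 16.
  m_3 = 1*16 - 8 = 8, d_3 = (66 - 8^2)/1 = 2/1 = 2: (m_3, d_3) = (m_1, d_1) = (8, 2), so from here the quotients repeat a_1, a_2; the period length is 2.
So sqrt(66) = [8; (8, 16)] with period length k = 2.
k is even, so the fundamental solution of x^2 - 66y^2 = 1 is (p_{k-1}, q_{k-1}) = (p_1, q_1); compute convergents through index 1.
Convergents (p_i = a_i*p_{i-1} + p_{i-2}, q_i = a_i*q_{i-1} + q_{i-2} with p_{-2}=0, p_{-1}=1, q_{-2}=1, q_{-1}=0):
  i=0: a_0=8, p_0 = 8*1 + 0 = 8, q_0 = 8*0 + 1 = 1.
  i=1: a_1=8, p_1 = 8*8 + 1 = 65, q_1 = 8*1 + 0 = 8.
Check: 65^2 - 66*8^2 = 4225 - 4224 = 1, so (x, y) = (65, 8) solves the equation, and by the theorem it is the least positive solution.

(x, y) = (65, 8)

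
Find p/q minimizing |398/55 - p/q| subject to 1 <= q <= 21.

Expand x = 398/55 as a continued fraction with the Euclidean algorithm:
  398 = 7*55 + 13, so a_0 = 7.
  55 = 4*13 + 3, so a_1 = 4.
  13 = 4*3 + 1, so a_2 = 4.
  3 = 3*1 + 0, so a_3 = 3.
so x = [7; 4, 4, 3].
Convergents (p_i = a_i*p_{i-1} + p_{i-2}, q_i = a_i*q_{i-1} + q_{i-2} with p_{-2}=0, p_{-1}=1, q_{-2}=1, q_{-1}=0), until the denominator exceeds 21:
  i=0: a_0=7, p_0 = 7*1 + 0 = 7, q_0 = 7*0 + 1 = 1.
  i=1: a_1=4, p_1 = 4*7 + 1 = 29, q_1 = 4*1 + 0 = 4.
  i=2: a_2=4, p_2 = 4*29 + 7 = 123, q_2 = 4*4 + 1 = 17.
  i=3: a_3=3, p_3 = 3*123 + 29 = 398, q_3 = 3*17 + 4 = 55.
q_3 = 55 > 21, so the last convergent with denominator <= 21 is p_2/q_2 = 123/17.
The closest fraction with denominator <= 21 is either p_2/q_2 or the intermediate fraction (k*p_2 + p_1)/(k*q_2 + q_1) with the largest k >= 1 whose denominator stays <= 21; these approach x as k grows, and every other convergent or intermediate fraction in range is farther away.
Largest k: floor((21 - q_1)/q_2) = floor((21 - 4)/17) = 1.
That gives (1*123 + 29)/(1*17 + 4) = 152/21.
Compare the errors: |x - 123/17| = |398*17 - 123*55|/(55*17) = 1/935, and |x - 152/21| = |398*21 - 152*55|/(55*21) = 2/1155.
Cross-multiplying, 1*1155 = 1155 < 1870 = 2*935, so 1/935 is smaller: the convergent 123/17 is closer to x than 152/21.

123/17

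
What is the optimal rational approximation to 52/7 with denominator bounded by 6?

Expand x = 52/7 as a continued fraction with the Euclidean algorithm:
  52 = 7*7 + 3, so a_0 = 7.
  7 = 2*3 + 1, so a_1 = 2.
  3 = 3*1 + 0, so a_2 = 3.
so x = [7; 2, 3].
Convergents (p_i = a_i*p_{i-1} + p_{i-2}, q_i = a_i*q_{i-1} + q_{i-2} with p_{-2}=0, p_{-1}=1, q_{-2}=1, q_{-1}=0), until the denominator exceeds 6:
  i=0: a_0=7, p_0 = 7*1 + 0 = 7, q_0 = 7*0 + 1 = 1.
  i=1: a_1=2, p_1 = 2*7 + 1 = 15, q_1 = 2*1 + 0 = 2.
  i=2: a_2=3, p_2 = 3*15 + 7 = 52, q_2 = 3*2 + 1 = 7.
q_2 = 7 > 6, so the last convergent with denominator <= 6 is p_1/q_1 = 15/2.
The closest fraction with denominator <= 6 is either p_1/q_1 or the intermediate fraction (k*p_1 + p_0)/(k*q_1 + q_0) with the largest k >= 1 whose denominator stays <= 6; these approach x as k grows, and every other convergent or intermediate fraction in range is farther away.
Largest k: floor((6 - q_0)/q_1) = floor((6 - 1)/2) = 2.
That gives (2*15 + 7)/(2*2 + 1) = 37/5.
Compare the errors: |x - 15/2| = |52*2 - 15*7|/(7*2) = 1/14, and |x - 37/5| = |52*5 - 37*7|/(7*5) = 1/35.
Cross-multiplying, 1*14 = 14 < 35 = 1*35, so 1/35 is smaller: the intermediate fraction 37/5 is closer to x than 15/2.

37/5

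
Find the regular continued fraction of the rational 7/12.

Run the Euclidean algorithm on 7 and 12; the successive quotients are the partial quotients a_0, a_1, ... (each step inverts the fractional part left over by the previous one):
  7 = 0*12 + 7, so a_0 = 0.
  12 = 1*7 + 5, so a_1 = 1.
  7 = 1*5 + 2, so a_2 = 1.
  5 = 2*2 + 1, so a_3 = 2.
  2 = 2*1 + 0, so a_4 = 2.
The remainder reaches 0 after 5 divisions, so the expansion has 5 partial quotients, read off in order.

[0; 1, 1, 2, 2]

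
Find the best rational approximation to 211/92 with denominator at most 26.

39/17

Expand x = 211/92 as a continued fraction with the Euclidean algorithm:
  211 = 2*92 + 27, so a_0 = 2.
  92 = 3*27 + 11, so a_1 = 3.
  27 = 2*11 + 5, so a_2 = 2.
  11 = 2*5 + 1, so a_3 = 2.
  5 = 5*1 + 0, so a_4 = 5.
so x = [2; 3, 2, 2, 5].
Convergents (p_i = a_i*p_{i-1} + p_{i-2}, q_i = a_i*q_{i-1} + q_{i-2} with p_{-2}=0, p_{-1}=1, q_{-2}=1, q_{-1}=0), until the denominator exceeds 26:
  i=0: a_0=2, p_0 = 2*1 + 0 = 2, q_0 = 2*0 + 1 = 1.
  i=1: a_1=3, p_1 = 3*2 + 1 = 7, q_1 = 3*1 + 0 = 3.
  i=2: a_2=2, p_2 = 2*7 + 2 = 16, q_2 = 2*3 + 1 = 7.
  i=3: a_3=2, p_3 = 2*16 + 7 = 39, q_3 = 2*7 + 3 = 17.
  i=4: a_4=5, p_4 = 5*39 + 16 = 211, q_4 = 5*17 + 7 = 92.
q_4 = 92 > 26, so the last convergent with denominator <= 26 is p_3/q_3 = 39/17.
The closest fraction with denominator <= 26 is either p_3/q_3 or the intermediate fraction (k*p_3 + p_2)/(k*q_3 + q_2) with the largest k >= 1 whose denominator stays <= 26; these approach x as k grows, and every other convergent or intermediate fraction in range is farther away.
Largest k: floor((26 - q_2)/q_3) = floor((26 - 7)/17) = 1.
That gives (1*39 + 16)/(1*17 + 7) = 55/24.
Compare the errors: |x - 39/17| = |211*17 - 39*92|/(92*17) = 1/1564, and |x - 55/24| = |211*24 - 55*92|/(92*24) = 4/2208.
Cross-multiplying, 1*2208 = 2208 < 6256 = 4*1564, so 1/1564 is smaller: the convergent 39/17 is closer to x than 55/24.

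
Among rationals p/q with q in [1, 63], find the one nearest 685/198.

128/37

Expand x = 685/198 as a continued fraction with the Euclidean algorithm:
  685 = 3*198 + 91, so a_0 = 3.
  198 = 2*91 + 16, so a_1 = 2.
  91 = 5*16 + 11, so a_2 = 5.
  16 = 1*11 + 5, so a_3 = 1.
  11 = 2*5 + 1, so a_4 = 2.
  5 = 5*1 + 0, so a_5 = 5.
so x = [3; 2, 5, 1, 2, 5].
Convergents (p_i = a_i*p_{i-1} + p_{i-2}, q_i = a_i*q_{i-1} + q_{i-2} with p_{-2}=0, p_{-1}=1, q_{-2}=1, q_{-1}=0), until the denominator exceeds 63:
  i=0: a_0=3, p_0 = 3*1 + 0 = 3, q_0 = 3*0 + 1 = 1.
  i=1: a_1=2, p_1 = 2*3 + 1 = 7, q_1 = 2*1 + 0 = 2.
  i=2: a_2=5, p_2 = 5*7 + 3 = 38, q_2 = 5*2 + 1 = 11.
  i=3: a_3=1, p_3 = 1*38 + 7 = 45, q_3 = 1*11 + 2 = 13.
  i=4: a_4=2, p_4 = 2*45 + 38 = 128, q_4 = 2*13 + 11 = 37.
  i=5: a_5=5, p_5 = 5*128 + 45 = 685, q_5 = 5*37 + 13 = 198.
q_5 = 198 > 63, so the last convergent with denominator <= 63 is p_4/q_4 = 128/37.
The closest fraction with denominator <= 63 is either p_4/q_4 or the intermediate fraction (k*p_4 + p_3)/(k*q_4 + q_3) with the largest k >= 1 whose denominator stays <= 63; these approach x as k grows, and every other convergent or intermediate fraction in range is farther away.
Largest k: floor((63 - q_3)/q_4) = floor((63 - 13)/37) = 1.
That gives (1*128 + 45)/(1*37 + 13) = 173/50.
Compare the errors: |x - 128/37| = |685*37 - 128*198|/(198*37) = 1/7326, and |x - 173/50| = |685*50 - 173*198|/(198*50) = 4/9900.
Cross-multiplying, 1*9900 = 9900 < 29304 = 4*7326, so 1/7326 is smaller: the convergent 128/37 is closer to x than 173/50.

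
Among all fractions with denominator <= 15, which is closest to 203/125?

13/8

Expand x = 203/125 as a continued fraction with the Euclidean algorithm:
  203 = 1*125 + 78, so a_0 = 1.
  125 = 1*78 + 47, so a_1 = 1.
  78 = 1*47 + 31, so a_2 = 1.
  47 = 1*31 + 16, so a_3 = 1.
  31 = 1*16 + 15, so a_4 = 1.
  16 = 1*15 + 1, so a_5 = 1.
  15 = 15*1 + 0, so a_6 = 15.
so x = [1; 1, 1, 1, 1, 1, 15].
Convergents (p_i = a_i*p_{i-1} + p_{i-2}, q_i = a_i*q_{i-1} + q_{i-2} with p_{-2}=0, p_{-1}=1, q_{-2}=1, q_{-1}=0), until the denominator exceeds 15:
  i=0: a_0=1, p_0 = 1*1 + 0 = 1, q_0 = 1*0 + 1 = 1.
  i=1: a_1=1, p_1 = 1*1 + 1 = 2, q_1 = 1*1 + 0 = 1.
  i=2: a_2=1, p_2 = 1*2 + 1 = 3, q_2 = 1*1 + 1 = 2.
  i=3: a_3=1, p_3 = 1*3 + 2 = 5, q_3 = 1*2 + 1 = 3.
  i=4: a_4=1, p_4 = 1*5 + 3 = 8, q_4 = 1*3 + 2 = 5.
  i=5: a_5=1, p_5 = 1*8 + 5 = 13, q_5 = 1*5 + 3 = 8.
  i=6: a_6=15, p_6 = 15*13 + 8 = 203, q_6 = 15*8 + 5 = 125.
q_6 = 125 > 15, so the last convergent with denominator <= 15 is p_5/q_5 = 13/8.
The closest fraction with denominator <= 15 is either p_5/q_5 or the intermediate fraction (k*p_5 + p_4)/(k*q_5 + q_4) with the largest k >= 1 whose denominator stays <= 15; these approach x as k grows, and every other convergent or intermediate fraction in range is farther away.
Largest k: floor((15 - q_4)/q_5) = floor((15 - 5)/8) = 1.
That gives (1*13 + 8)/(1*8 + 5) = 21/13.
Compare the errors: |x - 13/8| = |203*8 - 13*125|/(125*8) = 1/1000, and |x - 21/13| = |203*13 - 21*125|/(125*13) = 14/1625.
Cross-multiplying, 1*1625 = 1625 < 14000 = 14*1000, so 1/1000 is smaller: the convergent 13/8 is closer to x than 21/13.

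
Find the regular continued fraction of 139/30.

[4; 1, 1, 1, 2, 1, 2]

Run the Euclidean algorithm on 139 and 30; the successive quotients are the partial quotients a_0, a_1, ... (each step inverts the fractional part left over by the previous one):
  139 = 4*30 + 19, so a_0 = 4.
  30 = 1*19 + 11, so a_1 = 1.
  19 = 1*11 + 8, so a_2 = 1.
  11 = 1*8 + 3, so a_3 = 1.
  8 = 2*3 + 2, so a_4 = 2.
  3 = 1*2 + 1, so a_5 = 1.
  2 = 2*1 + 0, so a_6 = 2.
The remainder reaches 0 after 7 divisions, so the expansion has 7 partial quotients, read off in order.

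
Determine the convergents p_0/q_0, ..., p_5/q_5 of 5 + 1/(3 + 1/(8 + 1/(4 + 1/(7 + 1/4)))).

Using the convergent recurrence p_i = a_i*p_{i-1} + p_{i-2}, q_i = a_i*q_{i-1} + q_{i-2} with p_{-2}=0, p_{-1}=1, q_{-2}=1, q_{-1}=0:
  i=0: a_0=5, p_0 = 5*1 + 0 = 5, q_0 = 5*0 + 1 = 1.
  i=1: a_1=3, p_1 = 3*5 + 1 = 16, q_1 = 3*1 + 0 = 3.
  i=2: a_2=8, p_2 = 8*16 + 5 = 133, q_2 = 8*3 + 1 = 25.
  i=3: a_3=4, p_3 = 4*133 + 16 = 548, q_3 = 4*25 + 3 = 103.
  i=4: a_4=7, p_4 = 7*548 + 133 = 3969, q_4 = 7*103 + 25 = 746.
  i=5: a_5=4, p_5 = 4*3969 + 548 = 16424, q_5 = 4*746 + 103 = 3087.

5/1, 16/3, 133/25, 548/103, 3969/746, 16424/3087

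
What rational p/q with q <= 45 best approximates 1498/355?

Expand x = 1498/355 as a continued fraction with the Euclidean algorithm:
  1498 = 4*355 + 78, so a_0 = 4.
  355 = 4*78 + 43, so a_1 = 4.
  78 = 1*43 + 35, so a_2 = 1.
  43 = 1*35 + 8, so a_3 = 1.
  35 = 4*8 + 3, so a_4 = 4.
  8 = 2*3 + 2, so a_5 = 2.
  3 = 1*2 + 1, so a_6 = 1.
  2 = 2*1 + 0, so a_7 = 2.
so x = [4; 4, 1, 1, 4, 2, 1, 2].
Convergents (p_i = a_i*p_{i-1} + p_{i-2}, q_i = a_i*q_{i-1} + q_{i-2} with p_{-2}=0, p_{-1}=1, q_{-2}=1, q_{-1}=0), until the denominator exceeds 45:
  i=0: a_0=4, p_0 = 4*1 + 0 = 4, q_0 = 4*0 + 1 = 1.
  i=1: a_1=4, p_1 = 4*4 + 1 = 17, q_1 = 4*1 + 0 = 4.
  i=2: a_2=1, p_2 = 1*17 + 4 = 21, q_2 = 1*4 + 1 = 5.
  i=3: a_3=1, p_3 = 1*21 + 17 = 38, q_3 = 1*5 + 4 = 9.
  i=4: a_4=4, p_4 = 4*38 + 21 = 173, q_4 = 4*9 + 5 = 41.
  i=5: a_5=2, p_5 = 2*173 + 38 = 384, q_5 = 2*41 + 9 = 91.
q_5 = 91 > 45, so the last convergent with denominator <= 45 is p_4/q_4 = 173/41.
The closest fraction with denominator <= 45 is either p_4/q_4 or the intermediate fraction (k*p_4 + p_3)/(k*q_4 + q_3) with the largest k >= 1 whose denominator stays <= 45; these approach x as k grows, and every other convergent or intermediate fraction in range is farther away.
Largest k: floor((45 - q_3)/q_4) = floor((45 - 9)/41) = 0.
Since k = 0, no intermediate fraction beyond p_4/q_4 has denominator <= 45, so the convergent 173/41 is the closest (its error is |1498*41 - 173*355|/(355*41) = 3/14555).

173/41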